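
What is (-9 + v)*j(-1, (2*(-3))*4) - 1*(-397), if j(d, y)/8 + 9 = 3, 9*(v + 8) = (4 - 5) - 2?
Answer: 1229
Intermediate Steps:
v = -25/3 (v = -8 + ((4 - 5) - 2)/9 = -8 + (-1 - 2)/9 = -8 + (1/9)*(-3) = -8 - 1/3 = -25/3 ≈ -8.3333)
j(d, y) = -48 (j(d, y) = -72 + 8*3 = -72 + 24 = -48)
(-9 + v)*j(-1, (2*(-3))*4) - 1*(-397) = (-9 - 25/3)*(-48) - 1*(-397) = -52/3*(-48) + 397 = 832 + 397 = 1229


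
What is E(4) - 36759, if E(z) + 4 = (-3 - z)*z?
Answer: -36791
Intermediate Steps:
E(z) = -4 + z*(-3 - z) (E(z) = -4 + (-3 - z)*z = -4 + z*(-3 - z))
E(4) - 36759 = (-4 - 1*4² - 3*4) - 36759 = (-4 - 1*16 - 12) - 36759 = (-4 - 16 - 12) - 36759 = -32 - 36759 = -36791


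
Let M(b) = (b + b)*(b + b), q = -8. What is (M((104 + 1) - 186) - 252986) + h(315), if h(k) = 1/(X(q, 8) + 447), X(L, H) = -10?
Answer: -99086253/437 ≈ -2.2674e+5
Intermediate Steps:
h(k) = 1/437 (h(k) = 1/(-10 + 447) = 1/437)
M(b) = 4*b² (M(b) = (2*b)*(2*b) = 4*b²)
(M((104 + 1) - 186) - 252986) + h(315) = (4*((104 + 1) - 186)² - 252986) + 1/437 = (4*(105 - 186)² - 252986) + 1/437 = (4*(-81)² - 252986) + 1/437 = (4*6561 - 252986) + 1/437 = (26244 - 252986) + 1/437 = -226742 + 1/437 = -99086253/437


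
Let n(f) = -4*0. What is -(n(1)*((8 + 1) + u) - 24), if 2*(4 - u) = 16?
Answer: 24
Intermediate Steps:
u = -4 (u = 4 - ½*16 = 4 - 8 = -4)
n(f) = 0
-(n(1)*((8 + 1) + u) - 24) = -(0*((8 + 1) - 4) - 24) = -(0*(9 - 4) - 24) = -(0*5 - 24) = -(0 - 24) = -1*(-24) = 24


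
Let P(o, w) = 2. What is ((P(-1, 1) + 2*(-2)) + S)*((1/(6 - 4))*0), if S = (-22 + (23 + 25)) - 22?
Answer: 0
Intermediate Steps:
S = 4 (S = (-22 + 48) - 22 = 26 - 22 = 4)
((P(-1, 1) + 2*(-2)) + S)*((1/(6 - 4))*0) = ((2 + 2*(-2)) + 4)*((1/(6 - 4))*0) = ((2 - 4) + 4)*((1/2)*0) = (-2 + 4)*((1*(½))*0) = 2*((½)*0) = 2*0 = 0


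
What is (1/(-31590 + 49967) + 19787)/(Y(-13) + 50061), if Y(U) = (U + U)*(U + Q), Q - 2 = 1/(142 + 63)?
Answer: 74543268500/189671020093 ≈ 0.39301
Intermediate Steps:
Q = 411/205 (Q = 2 + 1/(142 + 63) = 2 + 1/205 = 411/205 ≈ 2.0049)
Y(U) = 2*U*(411/205 + U) (Y(U) = (U + U)*(U + 411/205) = (2*U)*(411/205 + U) = 2*U*(411/205 + U))
(1/(-31590 + 49967) + 19787)/(Y(-13) + 50061) = (1/(-31590 + 49967) + 19787)/((2/205)*(-13)*(411 + 205*(-13)) + 50061) = (1/18377 + 19787)/((2/205)*(-13)*(411 - 2665) + 50061) = (1/18377 + 19787)/((2/205)*(-13)*(-2254) + 50061) = 363625700/(18377*(58604/205 + 50061)) = 363625700/(18377*(10321109/205)) = (363625700/18377)*(205/10321109) = 74543268500/189671020093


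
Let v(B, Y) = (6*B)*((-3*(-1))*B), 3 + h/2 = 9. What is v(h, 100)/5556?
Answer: 216/463 ≈ 0.46652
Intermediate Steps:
h = 12 (h = -6 + 2*9 = -6 + 18 = 12)
v(B, Y) = 18*B² (v(B, Y) = (6*B)*(3*B) = 18*B²)
v(h, 100)/5556 = (18*12²)/5556 = (18*144)*(1/5556) = 2592*(1/5556) = 216/463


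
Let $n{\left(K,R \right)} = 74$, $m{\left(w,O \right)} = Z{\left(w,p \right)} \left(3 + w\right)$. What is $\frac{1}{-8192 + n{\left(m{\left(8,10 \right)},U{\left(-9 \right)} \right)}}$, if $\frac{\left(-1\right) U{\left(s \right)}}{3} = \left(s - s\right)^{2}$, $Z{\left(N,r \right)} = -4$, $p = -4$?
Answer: $- \frac{1}{8118} \approx -0.00012318$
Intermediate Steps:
$m{\left(w,O \right)} = -12 - 4 w$ ($m{\left(w,O \right)} = - 4 \left(3 + w\right) = -12 - 4 w$)
$U{\left(s \right)} = 0$ ($U{\left(s \right)} = - 3 \left(s - s\right)^{2} = - 3 \cdot 0^{2} = \left(-3\right) 0 = 0$)
$\frac{1}{-8192 + n{\left(m{\left(8,10 \right)},U{\left(-9 \right)} \right)}} = \frac{1}{-8192 + 74} = \frac{1}{-8118} = - \frac{1}{8118}$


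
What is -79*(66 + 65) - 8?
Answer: -10357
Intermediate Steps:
-79*(66 + 65) - 8 = -79*131 - 8 = -10349 - 8 = -10357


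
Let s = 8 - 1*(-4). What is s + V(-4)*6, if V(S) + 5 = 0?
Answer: -18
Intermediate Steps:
V(S) = -5 (V(S) = -5 + 0 = -5)
s = 12 (s = 8 + 4 = 12)
s + V(-4)*6 = 12 - 5*6 = 12 - 30 = -18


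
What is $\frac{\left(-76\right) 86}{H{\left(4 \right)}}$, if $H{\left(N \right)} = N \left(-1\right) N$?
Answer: $\frac{817}{2} \approx 408.5$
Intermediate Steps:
$H{\left(N \right)} = - N^{2}$ ($H{\left(N \right)} = - N N = - N^{2}$)
$\frac{\left(-76\right) 86}{H{\left(4 \right)}} = \frac{\left(-76\right) 86}{\left(-1\right) 4^{2}} = - \frac{6536}{\left(-1\right) 16} = - \frac{6536}{-16} = \left(-6536\right) \left(- \frac{1}{16}\right) = \frac{817}{2}$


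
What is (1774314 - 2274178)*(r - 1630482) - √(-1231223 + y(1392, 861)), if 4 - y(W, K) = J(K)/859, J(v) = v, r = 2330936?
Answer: -350131738256 - I*√908493846538/859 ≈ -3.5013e+11 - 1109.6*I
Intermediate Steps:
y(W, K) = 4 - K/859
(1774314 - 2274178)*(r - 1630482) - √(-1231223 + y(1392, 861)) = (1774314 - 2274178)*(2330936 - 1630482) - √(-1231223 + (4 - 1/859*861)) = -499864*700454 - √(-1231223 + (4 - 861/859)) = -350131738256 - √(-1231223 + 2575/859) = -350131738256 - √(-1057617982/859) = -350131738256 - I*√908493846538/859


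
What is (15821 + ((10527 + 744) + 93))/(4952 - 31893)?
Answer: -27185/26941 ≈ -1.0091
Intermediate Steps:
(15821 + ((10527 + 744) + 93))/(4952 - 31893) = (15821 + (11271 + 93))/(-26941) = (15821 + 11364)*(-1/26941) = 27185*(-1/26941) = -27185/26941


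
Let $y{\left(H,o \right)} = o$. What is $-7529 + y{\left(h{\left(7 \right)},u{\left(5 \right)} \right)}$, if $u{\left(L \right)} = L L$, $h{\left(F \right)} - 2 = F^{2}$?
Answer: $-7504$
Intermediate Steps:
$h{\left(F \right)} = 2 + F^{2}$
$u{\left(L \right)} = L^{2}$
$-7529 + y{\left(h{\left(7 \right)},u{\left(5 \right)} \right)} = -7529 + 5^{2} = -7529 + 25 = -7504$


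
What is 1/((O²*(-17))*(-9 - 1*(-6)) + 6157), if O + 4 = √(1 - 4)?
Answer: I/(4*(102*√3 + 1705*I)) ≈ 0.00014507 + 1.5032e-5*I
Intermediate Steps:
O = -4 + I*√3 (O = -4 + √(1 - 4) = -4 + √(-3) = -4 + I*√3 ≈ -4.0 + 1.732*I)
1/((O²*(-17))*(-9 - 1*(-6)) + 6157) = 1/(((-4 + I*√3)²*(-17))*(-9 - 1*(-6)) + 6157) = 1/((-17*(-4 + I*√3)²)*(-9 + 6) + 6157) = 1/(-17*(-4 + I*√3)²*(-3) + 6157) = 1/(51*(-4 + I*√3)² + 6157) = 1/(6157 + 51*(-4 + I*√3)²)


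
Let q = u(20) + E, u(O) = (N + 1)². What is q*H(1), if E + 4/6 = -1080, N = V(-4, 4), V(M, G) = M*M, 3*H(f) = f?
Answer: -2375/9 ≈ -263.89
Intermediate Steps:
H(f) = f/3
V(M, G) = M²
N = 16 (N = (-4)² = 16)
E = -3242/3 (E = -⅔ - 1080 = -3242/3 ≈ -1080.7)
u(O) = 289 (u(O) = (16 + 1)² = 17² = 289)
q = -2375/3 (q = 289 - 3242/3 = -2375/3 ≈ -791.67)
q*H(1) = -2375/9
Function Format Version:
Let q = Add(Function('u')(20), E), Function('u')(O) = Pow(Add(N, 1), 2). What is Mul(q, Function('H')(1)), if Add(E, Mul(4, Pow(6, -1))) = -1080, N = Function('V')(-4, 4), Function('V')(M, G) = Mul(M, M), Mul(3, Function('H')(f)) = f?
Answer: Rational(-2375, 9) ≈ -263.89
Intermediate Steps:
Function('H')(f) = Mul(Rational(1, 3), f)
Function('V')(M, G) = Pow(M, 2)
N = 16 (N = Pow(-4, 2) = 16)
E = Rational(-3242, 3) (E = Add(Rational(-2, 3), -1080) = Rational(-3242, 3) ≈ -1080.7)
Function('u')(O) = 289 (Function('u')(O) = Pow(Add(16, 1), 2) = Pow(17, 2) = 289)
q = Rational(-2375, 3) (q = Add(289, Rational(-3242, 3)) = Rational(-2375, 3) ≈ -791.67)
Mul(q, Function('H')(1)) = Mul(Rational(-2375, 3), Mul(Rational(1, 3), 1)) = Mul(Rational(-2375, 3), Rational(1, 3)) = Rational(-2375, 9)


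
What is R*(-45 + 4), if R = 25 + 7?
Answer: -1312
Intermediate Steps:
R = 32
R*(-45 + 4) = 32*(-45 + 4) = 32*(-41) = -1312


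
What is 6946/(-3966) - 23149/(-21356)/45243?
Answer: -1118533238939/638664484788 ≈ -1.7514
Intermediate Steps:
6946/(-3966) - 23149/(-21356)/45243 = 6946*(-1/3966) - 23149*(-1/21356)*(1/45243) = -3473/1983 + (23149/21356)*(1/45243) = -3473/1983 + 23149/966209508 = -1118533238939/638664484788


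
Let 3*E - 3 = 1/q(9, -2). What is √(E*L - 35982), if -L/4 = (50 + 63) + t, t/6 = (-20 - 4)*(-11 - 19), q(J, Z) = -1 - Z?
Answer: I*√536622/3 ≈ 244.18*I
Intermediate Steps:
t = 4320 (t = 6*((-20 - 4)*(-11 - 19)) = 6*(-24*(-30)) = 6*720 = 4320)
L = -17732 (L = -4*((50 + 63) + 4320) = -4*(113 + 4320) = -4*4433 = -17732)
E = 4/3 (E = 1 + 1/(3*(-1 - 1*(-2))) = 1 + 1/(3*(-1 + 2)) = 1 + (⅓)/1 = 1 + (⅓)*1 = 1 + ⅓ = 4/3 ≈ 1.3333)
√(E*L - 35982) = √((4/3)*(-17732) - 35982) = √(-70928/3 - 35982) = √(-178874/3) = I*√536622/3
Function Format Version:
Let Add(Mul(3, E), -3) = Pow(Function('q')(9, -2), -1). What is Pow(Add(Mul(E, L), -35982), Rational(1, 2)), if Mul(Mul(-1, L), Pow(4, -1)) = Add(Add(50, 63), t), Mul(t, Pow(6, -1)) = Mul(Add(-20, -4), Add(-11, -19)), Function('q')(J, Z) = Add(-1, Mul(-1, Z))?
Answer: Mul(Rational(1, 3), I, Pow(536622, Rational(1, 2))) ≈ Mul(244.18, I)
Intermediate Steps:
t = 4320 (t = Mul(6, Mul(Add(-20, -4), Add(-11, -19))) = Mul(6, Mul(-24, -30)) = Mul(6, 720) = 4320)
L = -17732 (L = Mul(-4, Add(Add(50, 63), 4320)) = Mul(-4, Add(113, 4320)) = Mul(-4, 4433) = -17732)
E = Rational(4, 3) (E = Add(1, Mul(Rational(1, 3), Pow(Add(-1, Mul(-1, -2)), -1))) = Add(1, Mul(Rational(1, 3), Pow(Add(-1, 2), -1))) = Add(1, Mul(Rational(1, 3), Pow(1, -1))) = Add(1, Mul(Rational(1, 3), 1)) = Add(1, Rational(1, 3)) = Rational(4, 3) ≈ 1.3333)
Pow(Add(Mul(E, L), -35982), Rational(1, 2)) = Pow(Add(Mul(Rational(4, 3), -17732), -35982), Rational(1, 2)) = Pow(Add(Rational(-70928, 3), -35982), Rational(1, 2)) = Pow(Rational(-178874, 3), Rational(1, 2)) = Mul(Rational(1, 3), I, Pow(536622, Rational(1, 2)))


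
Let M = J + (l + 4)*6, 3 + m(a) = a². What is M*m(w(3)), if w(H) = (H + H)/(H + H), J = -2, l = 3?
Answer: -80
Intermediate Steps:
w(H) = 1 (w(H) = (2*H)/((2*H)) = (2*H)*(1/(2*H)) = 1)
m(a) = -3 + a²
M = 40 (M = -2 + (3 + 4)*6 = -2 + 7*6 = -2 + 42 = 40)
M*m(w(3)) = 40*(-3 + 1²) = 40*(-3 + 1) = 40*(-2) = -80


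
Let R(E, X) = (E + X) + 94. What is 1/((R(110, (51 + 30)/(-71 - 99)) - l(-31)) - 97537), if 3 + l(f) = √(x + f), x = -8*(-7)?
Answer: -170/16547031 ≈ -1.0274e-5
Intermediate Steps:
x = 56
l(f) = -3 + √(56 + f)
R(E, X) = 94 + E + X
1/((R(110, (51 + 30)/(-71 - 99)) - l(-31)) - 97537) = 1/(((94 + 110 + (51 + 30)/(-71 - 99)) - (-3 + √(56 - 31))) - 97537) = 1/(((94 + 110 + 81/(-170)) - (-3 + √25)) - 97537) = 1/(((94 + 110 + 81*(-1/170)) - (-3 + 5)) - 97537) = 1/(((94 + 110 - 81/170) - 1*2) - 97537) = 1/((34599/170 - 2) - 97537) = 1/(34259/170 - 97537) = 1/(-16547031/170) = -170/16547031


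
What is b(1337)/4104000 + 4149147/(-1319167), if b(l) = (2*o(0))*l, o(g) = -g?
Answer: -4149147/1319167 ≈ -3.1453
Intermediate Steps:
b(l) = 0 (b(l) = (2*(-1*0))*l = (2*0)*l = 0*l = 0)
b(1337)/4104000 + 4149147/(-1319167) = 0/4104000 + 4149147/(-1319167) = 0*(1/4104000) + 4149147*(-1/1319167) = 0 - 4149147/1319167 = -4149147/1319167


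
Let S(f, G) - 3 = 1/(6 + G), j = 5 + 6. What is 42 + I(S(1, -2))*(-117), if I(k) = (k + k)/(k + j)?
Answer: -216/19 ≈ -11.368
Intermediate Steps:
j = 11
S(f, G) = 3 + 1/(6 + G)
I(k) = 2*k/(11 + k) (I(k) = (k + k)/(k + 11) = (2*k)/(11 + k) = 2*k/(11 + k))
42 + I(S(1, -2))*(-117) = 42 + (2*((19 + 3*(-2))/(6 - 2))/(11 + (19 + 3*(-2))/(6 - 2)))*(-117) = 42 + (2*((19 - 6)/4)/(11 + (19 - 6)/4))*(-117) = 42 + (2*((¼)*13)/(11 + (¼)*13))*(-117) = 42 + (2*(13/4)/(11 + 13/4))*(-117) = 42 + (2*(13/4)/(57/4))*(-117) = 42 + (2*(13/4)*(4/57))*(-117) = 42 + (26/57)*(-117) = 42 - 1014/19 = -216/19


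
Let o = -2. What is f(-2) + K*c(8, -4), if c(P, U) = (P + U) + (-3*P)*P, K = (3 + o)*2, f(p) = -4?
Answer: -380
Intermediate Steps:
K = 2 (K = (3 - 2)*2 = 1*2 = 2)
c(P, U) = P + U - 3*P**2 (c(P, U) = (P + U) - 3*P**2 = P + U - 3*P**2)
f(-2) + K*c(8, -4) = -4 + 2*(8 - 4 - 3*8**2) = -4 + 2*(8 - 4 - 3*64) = -4 + 2*(8 - 4 - 192) = -4 + 2*(-188) = -4 - 376 = -380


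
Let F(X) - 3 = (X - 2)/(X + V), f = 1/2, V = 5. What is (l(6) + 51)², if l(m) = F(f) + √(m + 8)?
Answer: 350975/121 + 1182*√14/11 ≈ 3302.7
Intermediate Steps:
f = ½ ≈ 0.50000
F(X) = 3 + (-2 + X)/(5 + X) (F(X) = 3 + (X - 2)/(X + 5) = 3 + (-2 + X)/(5 + X))
l(m) = 30/11 + √(8 + m) (l(m) = (13 + 4*(½))/(5 + ½) + √(m + 8) = (13 + 2)/(11/2) + √(8 + m) = (2/11)*15 + √(8 + m) = 30/11 + √(8 + m))
(l(6) + 51)² = ((30/11 + √(8 + 6)) + 51)² = ((30/11 + √14) + 51)² = (591/11 + √14)²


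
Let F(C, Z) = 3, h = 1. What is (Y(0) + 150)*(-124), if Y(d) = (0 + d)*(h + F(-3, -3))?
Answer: -18600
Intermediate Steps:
Y(d) = 4*d (Y(d) = (0 + d)*(1 + 3) = d*4 = 4*d)
(Y(0) + 150)*(-124) = (4*0 + 150)*(-124) = (0 + 150)*(-124) = 150*(-124) = -18600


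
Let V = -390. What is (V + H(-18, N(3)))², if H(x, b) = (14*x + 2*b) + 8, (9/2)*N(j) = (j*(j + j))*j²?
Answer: 315844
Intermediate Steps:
N(j) = 4*j⁴/9 (N(j) = 2*((j*(j + j))*j²)/9 = 2*((j*(2*j))*j²)/9 = 2*((2*j²)*j²)/9 = 2*(2*j⁴)/9 = 4*j⁴/9)
H(x, b) = 8 + 2*b + 14*x (H(x, b) = (2*b + 14*x) + 8 = 8 + 2*b + 14*x)
(V + H(-18, N(3)))² = (-390 + (8 + 2*((4/9)*3⁴) + 14*(-18)))² = (-390 + (8 + 2*((4/9)*81) - 252))² = (-390 + (8 + 2*36 - 252))² = (-390 + (8 + 72 - 252))² = (-390 - 172)² = (-562)² = 315844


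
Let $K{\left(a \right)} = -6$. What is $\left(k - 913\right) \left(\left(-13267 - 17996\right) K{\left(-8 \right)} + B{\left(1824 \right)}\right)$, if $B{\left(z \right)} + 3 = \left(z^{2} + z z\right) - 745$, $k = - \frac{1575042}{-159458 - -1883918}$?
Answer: $- \frac{898426705664267}{143705} \approx -6.2519 \cdot 10^{9}$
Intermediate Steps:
$k = - \frac{262507}{287410}$ ($k = - \frac{1575042}{-159458 + 1883918} = - \frac{1575042}{1724460} = \left(-1575042\right) \frac{1}{1724460} = - \frac{262507}{287410} \approx -0.91335$)
$B{\left(z \right)} = -748 + 2 z^{2}$ ($B{\left(z \right)} = -3 - \left(745 - z^{2} - z z\right) = -3 + \left(\left(z^{2} + z^{2}\right) - 745\right) = -3 + \left(2 z^{2} - 745\right) = -3 + \left(-745 + 2 z^{2}\right) = -748 + 2 z^{2}$)
$\left(k - 913\right) \left(\left(-13267 - 17996\right) K{\left(-8 \right)} + B{\left(1824 \right)}\right) = \left(- \frac{262507}{287410} - 913\right) \left(\left(-13267 - 17996\right) \left(-6\right) - \left(748 - 2 \cdot 1824^{2}\right)\right) = - \frac{262667837 \left(\left(-31263\right) \left(-6\right) + \left(-748 + 2 \cdot 3326976\right)\right)}{287410} = - \frac{262667837 \left(187578 + \left(-748 + 6653952\right)\right)}{287410} = - \frac{262667837 \left(187578 + 6653204\right)}{287410} = \left(- \frac{262667837}{287410}\right) 6840782 = - \frac{898426705664267}{143705}$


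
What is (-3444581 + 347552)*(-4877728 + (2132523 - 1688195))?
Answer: 13730368368600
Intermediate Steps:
(-3444581 + 347552)*(-4877728 + (2132523 - 1688195)) = -3097029*(-4877728 + 444328) = -3097029*(-4433400) = 13730368368600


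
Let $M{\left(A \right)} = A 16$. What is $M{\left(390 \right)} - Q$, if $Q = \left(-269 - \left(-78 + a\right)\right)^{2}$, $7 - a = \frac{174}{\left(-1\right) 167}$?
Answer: $- \frac{930870240}{27889} \approx -33378.0$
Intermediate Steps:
$M{\left(A \right)} = 16 A$
$a = \frac{1343}{167}$ ($a = 7 - \frac{174}{\left(-1\right) 167} = 7 - \frac{174}{-167} = 7 - 174 \left(- \frac{1}{167}\right) = 7 - - \frac{174}{167} = 7 + \frac{174}{167} = \frac{1343}{167} \approx 8.0419$)
$Q = \frac{1104897600}{27889}$ ($Q = \left(-269 + \left(78 - \frac{1343}{167}\right)\right)^{2} = \left(-269 + \frac{11683}{167}\right)^{2} = \left(- \frac{33240}{167}\right)^{2} = \frac{1104897600}{27889} \approx 39618.0$)
$M{\left(390 \right)} - Q = 16 \cdot 390 - \frac{1104897600}{27889} = 6240 - \frac{1104897600}{27889} = - \frac{930870240}{27889}$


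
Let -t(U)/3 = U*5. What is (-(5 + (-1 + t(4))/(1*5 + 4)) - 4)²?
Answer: 400/81 ≈ 4.9383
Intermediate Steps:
t(U) = -15*U (t(U) = -3*U*5 = -15*U)
(-(5 + (-1 + t(4))/(1*5 + 4)) - 4)² = (-(5 + (-1 - 15*4)/(1*5 + 4)) - 4)² = (-(5 + (-1 - 60)/(5 + 4)) - 4)² = (-(5 - 61/9) - 4)² = (-1*(-16/9) - 4)² = (16/9 - 4)² = (-20/9)² = 400/81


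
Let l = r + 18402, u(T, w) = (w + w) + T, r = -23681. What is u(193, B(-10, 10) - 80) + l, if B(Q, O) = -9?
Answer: -5264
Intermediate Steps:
u(T, w) = T + 2*w (u(T, w) = 2*w + T = T + 2*w)
l = -5279 (l = -23681 + 18402 = -5279)
u(193, B(-10, 10) - 80) + l = (193 + 2*(-9 - 80)) - 5279 = (193 + 2*(-89)) - 5279 = (193 - 178) - 5279 = 15 - 5279 = -5264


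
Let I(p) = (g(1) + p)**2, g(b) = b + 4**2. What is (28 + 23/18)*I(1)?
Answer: 9486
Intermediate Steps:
g(b) = 16 + b (g(b) = b + 16 = 16 + b)
I(p) = (17 + p)**2 (I(p) = ((16 + 1) + p)**2 = (17 + p)**2)
(28 + 23/18)*I(1) = (28 + 23/18)*(17 + 1)**2 = (28 + 23*(1/18))*18**2 = (28 + 23/18)*324 = (527/18)*324 = 9486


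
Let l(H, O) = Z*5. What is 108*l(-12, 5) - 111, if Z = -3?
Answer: -1731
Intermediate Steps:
l(H, O) = -15 (l(H, O) = -3*5 = -15)
108*l(-12, 5) - 111 = 108*(-15) - 111 = -1620 - 111 = -1731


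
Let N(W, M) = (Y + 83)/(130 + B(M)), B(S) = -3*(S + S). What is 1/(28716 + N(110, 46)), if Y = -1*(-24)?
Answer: 146/4192429 ≈ 3.4825e-5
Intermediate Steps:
B(S) = -6*S
Y = 24
N(W, M) = 107/(130 - 6*M) (N(W, M) = (24 + 83)/(130 - 6*M) = 107/(130 - 6*M))
1/(28716 + N(110, 46)) = 1/(28716 - 107/(-130 + 6*46)) = 1/(28716 - 107/(-130 + 276)) = 1/(28716 - 107/146) = 1/(4192429/146) = 146/4192429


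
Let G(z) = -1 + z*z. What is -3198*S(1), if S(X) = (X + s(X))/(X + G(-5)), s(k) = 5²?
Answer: -83148/25 ≈ -3325.9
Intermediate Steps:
s(k) = 25
G(z) = -1 + z²
S(X) = (25 + X)/(24 + X) (S(X) = (X + 25)/(X + (-1 + (-5)²)) = (25 + X)/(X + (-1 + 25)) = (25 + X)/(X + 24) = (25 + X)/(24 + X))
-3198*S(1) = -3198*(25 + 1)/(24 + 1) = -3198*26/25 = -83148/25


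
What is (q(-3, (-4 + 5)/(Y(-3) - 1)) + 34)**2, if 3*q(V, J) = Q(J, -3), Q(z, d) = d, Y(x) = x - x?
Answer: 1089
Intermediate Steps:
Y(x) = 0
q(V, J) = -1 (q(V, J) = (1/3)*(-3) = -1)
(q(-3, (-4 + 5)/(Y(-3) - 1)) + 34)**2 = (-1 + 34)**2 = 33**2 = 1089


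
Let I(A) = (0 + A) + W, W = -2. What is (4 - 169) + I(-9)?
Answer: -176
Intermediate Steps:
I(A) = -2 + A (I(A) = (0 + A) - 2 = A - 2 = -2 + A)
(4 - 169) + I(-9) = (4 - 169) + (-2 - 9) = -165 - 11 = -176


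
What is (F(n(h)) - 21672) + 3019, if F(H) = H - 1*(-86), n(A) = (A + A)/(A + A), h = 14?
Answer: -18566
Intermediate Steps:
n(A) = 1 (n(A) = (2*A)/((2*A)) = (2*A)*(1/(2*A)) = 1)
F(H) = 86 + H (F(H) = H + 86 = 86 + H)
(F(n(h)) - 21672) + 3019 = ((86 + 1) - 21672) + 3019 = (87 - 21672) + 3019 = -21585 + 3019 = -18566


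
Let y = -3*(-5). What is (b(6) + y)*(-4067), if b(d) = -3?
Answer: -48804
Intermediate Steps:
y = 15
(b(6) + y)*(-4067) = (-3 + 15)*(-4067) = 12*(-4067) = -48804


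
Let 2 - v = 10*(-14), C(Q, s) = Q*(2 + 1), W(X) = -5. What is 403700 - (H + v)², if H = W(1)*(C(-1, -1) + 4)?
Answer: 384931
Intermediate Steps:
C(Q, s) = 3*Q (C(Q, s) = Q*3 = 3*Q)
v = 142 (v = 2 - 10*(-14) = 2 - 1*(-140) = 2 + 140 = 142)
H = -5 (H = -5*(3*(-1) + 4) = -5*(-3 + 4) = -5*1 = -5)
403700 - (H + v)² = 403700 - (-5 + 142)² = 403700 - 1*137² = 403700 - 1*18769 = 403700 - 18769 = 384931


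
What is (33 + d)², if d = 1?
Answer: 1156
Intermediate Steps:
(33 + d)² = (33 + 1)² = 34² = 1156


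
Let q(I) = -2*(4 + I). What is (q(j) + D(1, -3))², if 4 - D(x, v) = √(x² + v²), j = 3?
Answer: (10 + √10)² ≈ 173.25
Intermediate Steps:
D(x, v) = 4 - √(v² + x²) (D(x, v) = 4 - √(x² + v²) = 4 - √(v² + x²))
q(I) = -8 - 2*I
(q(j) + D(1, -3))² = ((-8 - 2*3) + (4 - √((-3)² + 1²)))² = ((-8 - 6) + (4 - √(9 + 1)))² = (-14 + (4 - √10))² = (-10 - √10)²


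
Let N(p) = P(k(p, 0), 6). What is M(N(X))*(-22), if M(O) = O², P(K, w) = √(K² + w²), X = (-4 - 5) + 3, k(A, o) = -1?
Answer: -814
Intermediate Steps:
X = -6 (X = -9 + 3 = -6)
N(p) = √37 (N(p) = √((-1)² + 6²) = √(1 + 36) = √37)
M(N(X))*(-22) = (√37)²*(-22) = 37*(-22) = -814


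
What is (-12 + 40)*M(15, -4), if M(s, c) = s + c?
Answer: 308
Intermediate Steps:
M(s, c) = c + s
(-12 + 40)*M(15, -4) = (-12 + 40)*(-4 + 15) = 28*11 = 308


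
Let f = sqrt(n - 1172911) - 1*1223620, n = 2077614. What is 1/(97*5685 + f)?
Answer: -672175/451818325922 - sqrt(904703)/451818325922 ≈ -1.4898e-6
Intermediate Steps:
f = -1223620 + sqrt(904703) (f = sqrt(2077614 - 1172911) - 1*1223620 = sqrt(904703) - 1223620 = -1223620 + sqrt(904703) ≈ -1.2227e+6)
1/(97*5685 + f) = 1/(97*5685 + (-1223620 + sqrt(904703))) = 1/(551445 + (-1223620 + sqrt(904703))) = 1/(-672175 + sqrt(904703))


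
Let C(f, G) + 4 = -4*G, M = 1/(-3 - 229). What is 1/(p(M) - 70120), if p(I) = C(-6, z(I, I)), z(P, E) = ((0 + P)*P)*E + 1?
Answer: -3121792/218925029375 ≈ -1.4260e-5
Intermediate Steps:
M = -1/232 (M = 1/(-232) = -1/232 ≈ -0.0043103)
z(P, E) = 1 + E*P**2 (z(P, E) = (P*P)*E + 1 = P**2*E + 1 = E*P**2 + 1 = 1 + E*P**2)
C(f, G) = -4 - 4*G
p(I) = -8 - 4*I**3 (p(I) = -4 - 4*(1 + I*I**2) = -4 - 4*(1 + I**3) = -4 + (-4 - 4*I**3) = -8 - 4*I**3)
1/(p(M) - 70120) = 1/((-8 - 4*(-1/232)**3) - 70120) = 1/((-8 - 4*(-1/12487168)) - 70120) = 1/((-8 + 1/3121792) - 70120) = 1/(-24974335/3121792 - 70120) = 1/(-218925029375/3121792) = -3121792/218925029375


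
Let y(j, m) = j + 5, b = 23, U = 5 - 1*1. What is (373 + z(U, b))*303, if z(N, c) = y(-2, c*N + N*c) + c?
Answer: 120897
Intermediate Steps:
U = 4 (U = 5 - 1 = 4)
y(j, m) = 5 + j
z(N, c) = 3 + c (z(N, c) = (5 - 2) + c = 3 + c)
(373 + z(U, b))*303 = (373 + (3 + 23))*303 = (373 + 26)*303 = 399*303 = 120897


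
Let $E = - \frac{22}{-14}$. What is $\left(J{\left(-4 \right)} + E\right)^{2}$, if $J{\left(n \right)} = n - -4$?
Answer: $\frac{121}{49} \approx 2.4694$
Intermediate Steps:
$E = \frac{11}{7}$ ($E = \left(-22\right) \left(- \frac{1}{14}\right) = \frac{11}{7} \approx 1.5714$)
$J{\left(n \right)} = 4 + n$ ($J{\left(n \right)} = n + 4 = 4 + n$)
$\left(J{\left(-4 \right)} + E\right)^{2} = \left(\left(4 - 4\right) + \frac{11}{7}\right)^{2} = \left(0 + \frac{11}{7}\right)^{2} = \left(\frac{11}{7}\right)^{2} = \frac{121}{49}$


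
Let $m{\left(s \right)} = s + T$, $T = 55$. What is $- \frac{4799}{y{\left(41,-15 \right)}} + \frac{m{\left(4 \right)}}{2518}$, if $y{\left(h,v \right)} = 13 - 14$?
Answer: $\frac{12083941}{2518} \approx 4799.0$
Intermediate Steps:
$m{\left(s \right)} = 55 + s$ ($m{\left(s \right)} = s + 55 = 55 + s$)
$y{\left(h,v \right)} = -1$ ($y{\left(h,v \right)} = 13 - 14 = -1$)
$- \frac{4799}{y{\left(41,-15 \right)}} + \frac{m{\left(4 \right)}}{2518} = - \frac{4799}{-1} + \frac{55 + 4}{2518} = \left(-4799\right) \left(-1\right) + 59 \cdot \frac{1}{2518} = 4799 + \frac{59}{2518} = \frac{12083941}{2518}$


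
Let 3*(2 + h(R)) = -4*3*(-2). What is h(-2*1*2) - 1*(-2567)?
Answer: 2573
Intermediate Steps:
h(R) = 6 (h(R) = -2 + (-4*3*(-2))/3 = -2 + (-12*(-2))/3 = -2 + (⅓)*24 = -2 + 8 = 6)
h(-2*1*2) - 1*(-2567) = 6 - 1*(-2567) = 6 + 2567 = 2573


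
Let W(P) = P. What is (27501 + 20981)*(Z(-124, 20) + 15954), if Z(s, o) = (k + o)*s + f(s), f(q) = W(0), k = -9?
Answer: 707352380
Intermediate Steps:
f(q) = 0
Z(s, o) = s*(-9 + o) (Z(s, o) = (-9 + o)*s + 0 = s*(-9 + o) + 0 = s*(-9 + o))
(27501 + 20981)*(Z(-124, 20) + 15954) = (27501 + 20981)*(-124*(-9 + 20) + 15954) = 48482*(-124*11 + 15954) = 48482*(-1364 + 15954) = 48482*14590 = 707352380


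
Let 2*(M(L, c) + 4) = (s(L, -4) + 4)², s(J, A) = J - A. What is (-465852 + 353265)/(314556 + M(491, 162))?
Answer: -225174/878105 ≈ -0.25643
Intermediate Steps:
M(L, c) = -4 + (8 + L)²/2 (M(L, c) = -4 + ((L - 1*(-4)) + 4)²/2 = -4 + ((L + 4) + 4)²/2 = -4 + ((4 + L) + 4)²/2 = -4 + (8 + L)²/2)
(-465852 + 353265)/(314556 + M(491, 162)) = (-465852 + 353265)/(314556 + (-4 + (8 + 491)²/2)) = -112587/(314556 + (-4 + (½)*499²)) = -112587/(314556 + (-4 + (½)*249001)) = -112587/(314556 + (-4 + 249001/2)) = -112587/(314556 + 248993/2) = -112587/878105/2 = -112587*2/878105 = -225174/878105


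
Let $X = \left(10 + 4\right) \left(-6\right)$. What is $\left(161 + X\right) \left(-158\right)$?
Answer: $-12166$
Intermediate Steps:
$X = -84$ ($X = 14 \left(-6\right) = -84$)
$\left(161 + X\right) \left(-158\right) = \left(161 - 84\right) \left(-158\right) = 77 \left(-158\right) = -12166$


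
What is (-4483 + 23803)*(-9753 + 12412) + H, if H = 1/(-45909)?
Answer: 2358431638919/45909 ≈ 5.1372e+7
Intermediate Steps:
H = -1/45909 ≈ -2.1782e-5
(-4483 + 23803)*(-9753 + 12412) + H = (-4483 + 23803)*(-9753 + 12412) - 1/45909 = 19320*2659 - 1/45909 = 51371880 - 1/45909 = 2358431638919/45909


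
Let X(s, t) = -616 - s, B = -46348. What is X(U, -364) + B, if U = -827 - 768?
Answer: -45369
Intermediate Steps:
U = -1595
X(U, -364) + B = (-616 - 1*(-1595)) - 46348 = (-616 + 1595) - 46348 = 979 - 46348 = -45369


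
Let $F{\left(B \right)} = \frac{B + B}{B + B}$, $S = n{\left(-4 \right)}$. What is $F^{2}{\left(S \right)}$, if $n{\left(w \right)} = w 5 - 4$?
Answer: $1$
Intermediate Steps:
$n{\left(w \right)} = -4 + 5 w$ ($n{\left(w \right)} = 5 w - 4 = -4 + 5 w$)
$S = -24$ ($S = -4 + 5 \left(-4\right) = -4 - 20 = -24$)
$F{\left(B \right)} = 1$ ($F{\left(B \right)} = \frac{2 B}{2 B} = 2 B \frac{1}{2 B} = 1$)
$F^{2}{\left(S \right)} = 1^{2} = 1$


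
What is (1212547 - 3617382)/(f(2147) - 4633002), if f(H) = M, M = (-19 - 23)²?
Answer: 2404835/4631238 ≈ 0.51926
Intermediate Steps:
M = 1764 (M = (-42)² = 1764)
f(H) = 1764
(1212547 - 3617382)/(f(2147) - 4633002) = (1212547 - 3617382)/(1764 - 4633002) = -2404835/(-4631238) = -2404835*(-1/4631238) = 2404835/4631238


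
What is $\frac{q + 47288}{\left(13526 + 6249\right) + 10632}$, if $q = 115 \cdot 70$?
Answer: $\frac{55338}{30407} \approx 1.8199$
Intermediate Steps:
$q = 8050$
$\frac{q + 47288}{\left(13526 + 6249\right) + 10632} = \frac{8050 + 47288}{\left(13526 + 6249\right) + 10632} = \frac{55338}{19775 + 10632} = \frac{55338}{30407}$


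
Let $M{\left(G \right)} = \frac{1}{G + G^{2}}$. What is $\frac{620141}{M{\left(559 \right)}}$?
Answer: $194128938640$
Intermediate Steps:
$\frac{620141}{M{\left(559 \right)}} = \frac{620141}{\frac{1}{559} \frac{1}{1 + 559}} = \frac{620141}{\frac{1}{559} \cdot \frac{1}{560}} = 620141 \frac{1}{\frac{1}{313040}} = 620141 \cdot 313040 = 194128938640$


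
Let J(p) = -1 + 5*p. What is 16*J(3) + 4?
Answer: 228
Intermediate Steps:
16*J(3) + 4 = 16*(-1 + 5*3) + 4 = 16*(-1 + 15) + 4 = 16*14 + 4 = 224 + 4 = 228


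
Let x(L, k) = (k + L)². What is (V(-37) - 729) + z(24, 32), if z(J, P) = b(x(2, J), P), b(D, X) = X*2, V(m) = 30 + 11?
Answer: -624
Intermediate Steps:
x(L, k) = (L + k)²
V(m) = 41
b(D, X) = 2*X
z(J, P) = 2*P
(V(-37) - 729) + z(24, 32) = (41 - 729) + 2*32 = -688 + 64 = -624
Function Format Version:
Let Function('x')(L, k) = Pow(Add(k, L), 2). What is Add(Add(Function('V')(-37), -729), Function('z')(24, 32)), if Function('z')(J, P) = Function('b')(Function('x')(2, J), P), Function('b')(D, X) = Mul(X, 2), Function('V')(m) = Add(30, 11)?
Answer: -624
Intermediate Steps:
Function('x')(L, k) = Pow(Add(L, k), 2)
Function('V')(m) = 41
Function('b')(D, X) = Mul(2, X)
Function('z')(J, P) = Mul(2, P)
Add(Add(Function('V')(-37), -729), Function('z')(24, 32)) = Add(Add(41, -729), Mul(2, 32)) = Add(-688, 64) = -624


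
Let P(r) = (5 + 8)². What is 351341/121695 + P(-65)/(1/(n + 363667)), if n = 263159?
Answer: 12891589073171/121695 ≈ 1.0593e+8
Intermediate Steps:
P(r) = 169 (P(r) = 13² = 169)
351341/121695 + P(-65)/(1/(n + 363667)) = 351341/121695 + 169/(1/(263159 + 363667)) = 351341*(1/121695) + 169/(1/626826) = 351341/121695 + 169/(1/626826) = 351341/121695 + 169*626826 = 351341/121695 + 105933594 = 12891589073171/121695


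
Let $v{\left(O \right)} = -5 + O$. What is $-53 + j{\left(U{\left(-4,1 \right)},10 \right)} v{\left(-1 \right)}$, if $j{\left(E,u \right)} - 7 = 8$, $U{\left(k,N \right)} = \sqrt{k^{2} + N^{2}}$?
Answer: $-143$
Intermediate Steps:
$U{\left(k,N \right)} = \sqrt{N^{2} + k^{2}}$
$j{\left(E,u \right)} = 15$ ($j{\left(E,u \right)} = 7 + 8 = 15$)
$-53 + j{\left(U{\left(-4,1 \right)},10 \right)} v{\left(-1 \right)} = -53 + 15 \left(-5 - 1\right) = -53 + 15 \left(-6\right) = -53 - 90 = -143$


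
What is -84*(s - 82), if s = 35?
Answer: 3948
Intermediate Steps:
-84*(s - 82) = -84*(35 - 82) = -84*(-47) = 3948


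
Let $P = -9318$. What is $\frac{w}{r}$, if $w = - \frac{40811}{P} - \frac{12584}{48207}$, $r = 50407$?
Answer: $\frac{29366955}{359404171114} \approx 8.171 \cdot 10^{-5}$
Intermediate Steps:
$w = \frac{205568685}{49910314}$ ($w = - \frac{40811}{-9318} - \frac{12584}{48207} = \left(-40811\right) \left(- \frac{1}{9318}\right) - \frac{12584}{48207} = \frac{40811}{9318} - \frac{12584}{48207} = \frac{205568685}{49910314} \approx 4.1188$)
$\frac{w}{r} = \frac{205568685}{49910314 \cdot 50407} = \frac{205568685}{49910314} \cdot \frac{1}{50407} = \frac{29366955}{359404171114}$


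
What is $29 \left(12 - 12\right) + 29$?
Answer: $29$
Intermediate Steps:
$29 \left(12 - 12\right) + 29 = 29 \cdot 0 + 29 = 0 + 29 = 29$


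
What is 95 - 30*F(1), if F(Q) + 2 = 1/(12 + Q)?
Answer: 1985/13 ≈ 152.69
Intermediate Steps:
F(Q) = -2 + 1/(12 + Q)
95 - 30*F(1) = 95 - 30*(-23 - 2*1)/(12 + 1) = 95 - 30*(-23 - 2)/13 = 95 - 30*(-25)/13 = 95 - 30*(-25/13) = 95 + 750/13 = 1985/13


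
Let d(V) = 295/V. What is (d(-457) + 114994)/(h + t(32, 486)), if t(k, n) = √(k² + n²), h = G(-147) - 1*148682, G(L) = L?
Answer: -289676151901/374906449911 - 3892738*√59305/374906449911 ≈ -0.77519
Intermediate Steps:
h = -148829 (h = -147 - 1*148682 = -147 - 148682 = -148829)
(d(-457) + 114994)/(h + t(32, 486)) = (295/(-457) + 114994)/(-148829 + √(32² + 486²)) = (295*(-1/457) + 114994)/(-148829 + √(1024 + 236196)) = (-295/457 + 114994)/(-148829 + √237220) = 52551963/(457*(-148829 + 2*√59305))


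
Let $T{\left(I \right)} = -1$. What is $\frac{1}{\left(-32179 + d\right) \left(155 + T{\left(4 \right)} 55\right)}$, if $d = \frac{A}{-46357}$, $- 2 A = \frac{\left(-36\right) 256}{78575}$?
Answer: $- \frac{145700051}{468848194131332} \approx -3.1076 \cdot 10^{-7}$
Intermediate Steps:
$A = \frac{4608}{78575}$ ($A = - \frac{\left(-36\right) 256 \cdot \frac{1}{78575}}{2} = - \frac{\left(-9216\right) \frac{1}{78575}}{2} = \left(- \frac{1}{2}\right) \left(- \frac{9216}{78575}\right) = \frac{4608}{78575} \approx 0.058645$)
$d = - \frac{4608}{3642501275}$ ($d = \frac{4608}{78575 \left(-46357\right)} = \frac{4608}{78575} \left(- \frac{1}{46357}\right) = - \frac{4608}{3642501275} \approx -1.2651 \cdot 10^{-6}$)
$\frac{1}{\left(-32179 + d\right) \left(155 + T{\left(4 \right)} 55\right)} = \frac{1}{\left(-32179 - \frac{4608}{3642501275}\right) \left(155 - 55\right)} = \frac{1}{\left(- \frac{117212048532833}{3642501275}\right) \left(155 - 55\right)} = - \frac{3642501275}{117212048532833 \cdot 100} = \left(- \frac{3642501275}{117212048532833}\right) \frac{1}{100} = - \frac{145700051}{468848194131332}$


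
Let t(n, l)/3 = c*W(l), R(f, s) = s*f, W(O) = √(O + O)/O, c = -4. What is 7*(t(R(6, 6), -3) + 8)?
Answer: 56 + 28*I*√6 ≈ 56.0 + 68.586*I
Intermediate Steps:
W(O) = √2/√O (W(O) = √(2*O)/O = (√2*√O)/O = √2/√O)
R(f, s) = f*s
t(n, l) = -12*√2/√l (t(n, l) = 3*(-4*√2/√l) = -12*√2/√l)
7*(t(R(6, 6), -3) + 8) = 7*(-12*√2/√(-3) + 8) = 7*(-12*√2*(-I*√3/3) + 8) = 7*(4*I*√6 + 8) = 7*(8 + 4*I*√6) = 56 + 28*I*√6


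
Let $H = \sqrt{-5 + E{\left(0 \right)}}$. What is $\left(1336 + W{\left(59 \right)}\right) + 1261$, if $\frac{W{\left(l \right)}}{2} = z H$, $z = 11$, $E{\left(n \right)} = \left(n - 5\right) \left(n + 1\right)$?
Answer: $2597 + 22 i \sqrt{10} \approx 2597.0 + 69.57 i$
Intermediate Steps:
$E{\left(n \right)} = \left(1 + n\right) \left(-5 + n\right)$ ($E{\left(n \right)} = \left(-5 + n\right) \left(1 + n\right) = \left(1 + n\right) \left(-5 + n\right)$)
$H = i \sqrt{10}$ ($H = \sqrt{-5 - \left(5 - 0^{2}\right)} = \sqrt{-5 + \left(-5 + 0 + 0\right)} = \sqrt{-5 - 5} = \sqrt{-10} = i \sqrt{10} \approx 3.1623 i$)
$W{\left(l \right)} = 22 i \sqrt{10}$ ($W{\left(l \right)} = 2 \cdot 11 i \sqrt{10} = 22 i \sqrt{10}$)
$\left(1336 + W{\left(59 \right)}\right) + 1261 = \left(1336 + 22 i \sqrt{10}\right) + 1261 = 2597 + 22 i \sqrt{10}$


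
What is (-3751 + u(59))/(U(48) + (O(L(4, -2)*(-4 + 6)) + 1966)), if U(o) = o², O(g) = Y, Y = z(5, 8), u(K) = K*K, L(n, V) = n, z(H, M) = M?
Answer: -45/713 ≈ -0.063114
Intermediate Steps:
u(K) = K²
Y = 8
O(g) = 8
(-3751 + u(59))/(U(48) + (O(L(4, -2)*(-4 + 6)) + 1966)) = (-3751 + 59²)/(48² + (8 + 1966)) = (-3751 + 3481)/(2304 + 1974) = -270/4278 = -270*1/4278 = -45/713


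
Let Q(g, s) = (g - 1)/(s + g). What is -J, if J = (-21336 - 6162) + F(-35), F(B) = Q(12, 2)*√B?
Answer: 27498 - 11*I*√35/14 ≈ 27498.0 - 4.6483*I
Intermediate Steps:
Q(g, s) = (-1 + g)/(g + s)
F(B) = 11*√B/14 (F(B) = ((-1 + 12)/(12 + 2))*√B = (11/14)*√B = ((1/14)*11)*√B = 11*√B/14)
J = -27498 + 11*I*√35/14 (J = (-21336 - 6162) + 11*√(-35)/14 = -27498 + 11*(I*√35)/14 = -27498 + 11*I*√35/14 ≈ -27498.0 + 4.6483*I)
-J = -(-27498 + 11*I*√35/14) = 27498 - 11*I*√35/14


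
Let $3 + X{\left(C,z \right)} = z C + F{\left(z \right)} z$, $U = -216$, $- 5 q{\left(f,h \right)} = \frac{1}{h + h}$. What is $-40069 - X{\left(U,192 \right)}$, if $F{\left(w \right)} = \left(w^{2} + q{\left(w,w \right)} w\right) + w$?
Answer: $- \frac{35566634}{5} \approx -7.1133 \cdot 10^{6}$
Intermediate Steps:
$q{\left(f,h \right)} = - \frac{1}{10 h}$ ($q{\left(f,h \right)} = - \frac{1}{5 \left(h + h\right)} = - \frac{1}{5 \cdot 2 h} = - \frac{\frac{1}{2} \frac{1}{h}}{5} = - \frac{1}{10 h}$)
$F{\left(w \right)} = - \frac{1}{10} + w + w^{2}$ ($F{\left(w \right)} = \left(w^{2} + - \frac{1}{10 w} w\right) + w = \left(w^{2} - \frac{1}{10}\right) + w = \left(- \frac{1}{10} + w^{2}\right) + w = - \frac{1}{10} + w + w^{2}$)
$X{\left(C,z \right)} = -3 + C z + z \left(- \frac{1}{10} + z + z^{2}\right)$ ($X{\left(C,z \right)} = -3 + \left(z C + \left(- \frac{1}{10} + z + z^{2}\right) z\right) = -3 + \left(C z + z \left(- \frac{1}{10} + z + z^{2}\right)\right) = -3 + C z + z \left(- \frac{1}{10} + z + z^{2}\right)$)
$-40069 - X{\left(U,192 \right)} = -40069 - \left(-3 + 192^{2} + 192^{3} - \frac{96}{5} - 41472\right) = -40069 - \left(-3 + 36864 + 7077888 - \frac{96}{5} - 41472\right) = -40069 - \frac{35366289}{5} = - \frac{35566634}{5}$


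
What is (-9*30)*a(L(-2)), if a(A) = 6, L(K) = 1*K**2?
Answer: -1620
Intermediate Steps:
L(K) = K**2
(-9*30)*a(L(-2)) = -9*30*6 = -270*6 = -1620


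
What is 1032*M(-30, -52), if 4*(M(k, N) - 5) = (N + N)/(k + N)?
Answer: 224976/41 ≈ 5487.2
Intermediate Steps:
M(k, N) = 5 + N/(2*(N + k)) (M(k, N) = 5 + ((N + N)/(k + N))/4 = 5 + ((2*N)/(N + k))/4 = 5 + (2*N/(N + k))/4 = 5 + N/(2*(N + k)))
1032*M(-30, -52) = 1032*((5*(-30) + (11/2)*(-52))/(-52 - 30)) = 1032*((-150 - 286)/(-82)) = 1032*(-1/82*(-436)) = 1032*(218/41) = 224976/41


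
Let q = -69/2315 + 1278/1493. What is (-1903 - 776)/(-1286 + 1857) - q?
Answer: -10889935068/1973544445 ≈ -5.5180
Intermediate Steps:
q = 2855553/3456295 (q = -69*1/2315 + 1278*(1/1493) = -69/2315 + 1278/1493 = 2855553/3456295 ≈ 0.82619)
(-1903 - 776)/(-1286 + 1857) - q = (-1903 - 776)/(-1286 + 1857) - 1*2855553/3456295 = -2679/571 - 2855553/3456295 = -10889935068/1973544445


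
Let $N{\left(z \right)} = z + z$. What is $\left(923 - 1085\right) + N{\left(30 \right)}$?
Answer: $-102$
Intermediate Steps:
$N{\left(z \right)} = 2 z$
$\left(923 - 1085\right) + N{\left(30 \right)} = \left(923 - 1085\right) + 2 \cdot 30 = -162 + 60 = -102$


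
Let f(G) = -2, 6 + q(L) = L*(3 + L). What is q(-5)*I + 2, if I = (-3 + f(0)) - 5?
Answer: -38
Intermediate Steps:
q(L) = -6 + L*(3 + L)
I = -10 (I = (-3 - 2) - 5 = -5 - 5 = -10)
q(-5)*I + 2 = (-6 + (-5)² + 3*(-5))*(-10) + 2 = (-6 + 25 - 15)*(-10) + 2 = 4*(-10) + 2 = -40 + 2 = -38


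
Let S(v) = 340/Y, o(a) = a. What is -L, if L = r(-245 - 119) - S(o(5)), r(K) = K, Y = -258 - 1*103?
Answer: 131064/361 ≈ 363.06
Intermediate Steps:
Y = -361 (Y = -258 - 103 = -361)
S(v) = -340/361 (S(v) = 340/(-361) = 340*(-1/361) = -340/361)
L = -131064/361 (L = (-245 - 119) - 1*(-340/361) = -364 + 340/361 = -131064/361 ≈ -363.06)
-L = -1*(-131064/361) = 131064/361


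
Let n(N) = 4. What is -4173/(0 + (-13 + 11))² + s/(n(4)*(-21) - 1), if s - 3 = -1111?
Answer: -350273/340 ≈ -1030.2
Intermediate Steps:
s = -1108 (s = 3 - 1111 = -1108)
-4173/(0 + (-13 + 11))² + s/(n(4)*(-21) - 1) = -4173/(0 + (-13 + 11))² - 1108/(4*(-21) - 1) = -4173/(0 - 2)² - 1108/(-84 - 1) = -4173/((-2)²) - 1108/(-85) = -4173/4 - 1108*(-1/85) = -4173*¼ + 1108/85 = -4173/4 + 1108/85 = -350273/340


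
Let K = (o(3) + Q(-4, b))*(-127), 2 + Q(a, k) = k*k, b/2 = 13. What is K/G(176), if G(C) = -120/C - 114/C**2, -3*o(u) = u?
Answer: 1323774848/10617 ≈ 1.2468e+5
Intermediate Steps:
o(u) = -u/3
b = 26 (b = 2*13 = 26)
G(C) = -120/C - 114/C**2
Q(a, k) = -2 + k**2 (Q(a, k) = -2 + k*k = -2 + k**2)
K = -85471 (K = (-1/3*3 + (-2 + 26**2))*(-127) = (-1 + (-2 + 676))*(-127) = (-1 + 674)*(-127) = 673*(-127) = -85471)
K/G(176) = -85471*15488/(3*(-19 - 20*176)) = -85471*15488/(3*(-19 - 3520)) = -85471/(6*(1/30976)*(-3539)) = -85471/(-10617/15488) = -85471*(-15488/10617) = 1323774848/10617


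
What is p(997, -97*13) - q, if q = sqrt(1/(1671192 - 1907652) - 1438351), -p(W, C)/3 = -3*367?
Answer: 3303 - I*sqrt(20105749105107015)/118230 ≈ 3303.0 - 1199.3*I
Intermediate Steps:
p(W, C) = 3303 (p(W, C) = -(-9)*367 = -3*(-1101) = 3303)
q = I*sqrt(20105749105107015)/118230 (q = sqrt(1/(-236460) - 1438351) = sqrt(-1/236460 - 1438351) = sqrt(-340112477461/236460) = I*sqrt(20105749105107015)/118230 ≈ 1199.3*I)
p(997, -97*13) - q = 3303 - I*sqrt(20105749105107015)/118230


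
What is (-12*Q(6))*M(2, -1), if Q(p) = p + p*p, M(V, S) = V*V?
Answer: -2016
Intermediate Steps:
M(V, S) = V**2
Q(p) = p + p**2
(-12*Q(6))*M(2, -1) = -72*(1 + 6)*2**2 = -72*7*4 = -12*42*4 = -504*4 = -2016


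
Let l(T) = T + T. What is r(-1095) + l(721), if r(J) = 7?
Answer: 1449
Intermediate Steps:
l(T) = 2*T
r(-1095) + l(721) = 7 + 2*721 = 7 + 1442 = 1449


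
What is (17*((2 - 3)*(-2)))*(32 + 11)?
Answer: 1462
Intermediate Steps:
(17*((2 - 3)*(-2)))*(32 + 11) = (17*(-1*(-2)))*43 = (17*2)*43 = 34*43 = 1462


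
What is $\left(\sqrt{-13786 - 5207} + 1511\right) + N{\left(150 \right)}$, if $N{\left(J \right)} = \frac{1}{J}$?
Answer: $\frac{226651}{150} + i \sqrt{18993} \approx 1511.0 + 137.82 i$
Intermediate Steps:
$\left(\sqrt{-13786 - 5207} + 1511\right) + N{\left(150 \right)} = \left(\sqrt{-13786 - 5207} + 1511\right) + \frac{1}{150} = \left(\sqrt{-18993} + 1511\right) + \frac{1}{150} = \left(i \sqrt{18993} + 1511\right) + \frac{1}{150} = \left(1511 + i \sqrt{18993}\right) + \frac{1}{150} = \frac{226651}{150} + i \sqrt{18993}$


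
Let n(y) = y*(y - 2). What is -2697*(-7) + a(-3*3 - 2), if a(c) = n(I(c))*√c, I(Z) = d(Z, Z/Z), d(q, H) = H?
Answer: 18879 - I*√11 ≈ 18879.0 - 3.3166*I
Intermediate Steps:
I(Z) = 1 (I(Z) = Z/Z = 1)
n(y) = y*(-2 + y)
a(c) = -√c (a(c) = (1*(-2 + 1))*√c = (1*(-1))*√c = -√c)
-2697*(-7) + a(-3*3 - 2) = -2697*(-7) - √(-3*3 - 2) = 18879 - √(-9 - 2) = 18879 - √(-11) = 18879 - I*√11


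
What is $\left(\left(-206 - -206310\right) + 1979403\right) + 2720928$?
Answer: $4906435$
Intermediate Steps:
$\left(\left(-206 - -206310\right) + 1979403\right) + 2720928 = \left(\left(-206 + 206310\right) + 1979403\right) + 2720928 = \left(206104 + 1979403\right) + 2720928 = 2185507 + 2720928 = 4906435$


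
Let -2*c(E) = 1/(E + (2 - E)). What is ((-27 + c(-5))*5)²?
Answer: 297025/16 ≈ 18564.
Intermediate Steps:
c(E) = -¼ (c(E) = -1/(2*(E + (2 - E))) = -½/2 = -½*½ = -¼)
((-27 + c(-5))*5)² = ((-27 - ¼)*5)² = (-109/4*5)² = (-545/4)² = 297025/16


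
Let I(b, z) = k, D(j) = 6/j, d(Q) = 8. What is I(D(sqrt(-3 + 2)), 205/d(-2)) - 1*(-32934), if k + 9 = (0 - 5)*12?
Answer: 32865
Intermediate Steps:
k = -69 (k = -9 + (0 - 5)*12 = -9 - 5*12 = -9 - 60 = -69)
I(b, z) = -69
I(D(sqrt(-3 + 2)), 205/d(-2)) - 1*(-32934) = -69 - 1*(-32934) = -69 + 32934 = 32865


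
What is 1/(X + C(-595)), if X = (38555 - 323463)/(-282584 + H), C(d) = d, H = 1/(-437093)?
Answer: -123515488313/73367184253791 ≈ -0.0016835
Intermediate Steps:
H = -1/437093 ≈ -2.2878e-6
X = 124531292444/123515488313 (X = (38555 - 323463)/(-282584 - 1/437093) = -284908/(-123515488313/437093) = -284908*(-437093/123515488313) = 124531292444/123515488313 ≈ 1.0082)
1/(X + C(-595)) = 1/(124531292444/123515488313 - 595) = 1/(-73367184253791/123515488313) = -123515488313/73367184253791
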